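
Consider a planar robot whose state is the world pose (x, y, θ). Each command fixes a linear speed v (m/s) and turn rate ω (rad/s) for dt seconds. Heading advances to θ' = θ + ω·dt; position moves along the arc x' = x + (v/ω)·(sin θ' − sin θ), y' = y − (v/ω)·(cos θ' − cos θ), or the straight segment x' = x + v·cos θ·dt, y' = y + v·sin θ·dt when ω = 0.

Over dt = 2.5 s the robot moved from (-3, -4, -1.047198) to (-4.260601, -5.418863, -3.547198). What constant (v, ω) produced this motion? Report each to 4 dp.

Δθ = -3.547198 − -1.047198 = -2.500000
ω = Δθ/dt = -2.500000/2.5 = -1.0000
R = −Δy/(cos θ' − cos θ) = -1.0000
v = R·ω = -1.0000·-1.0000 = 1.0000

v = 1.0000, ω = -1.0000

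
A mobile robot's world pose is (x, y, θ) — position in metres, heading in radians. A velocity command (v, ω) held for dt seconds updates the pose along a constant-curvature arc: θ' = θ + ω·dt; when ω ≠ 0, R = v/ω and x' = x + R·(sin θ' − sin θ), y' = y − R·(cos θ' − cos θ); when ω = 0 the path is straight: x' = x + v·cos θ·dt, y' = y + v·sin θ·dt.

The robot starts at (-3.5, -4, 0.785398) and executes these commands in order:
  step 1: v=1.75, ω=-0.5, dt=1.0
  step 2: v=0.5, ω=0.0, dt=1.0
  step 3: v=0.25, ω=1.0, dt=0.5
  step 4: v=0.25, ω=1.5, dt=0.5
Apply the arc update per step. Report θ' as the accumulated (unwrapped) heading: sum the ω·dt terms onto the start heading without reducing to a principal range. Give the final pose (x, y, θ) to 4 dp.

step 1: θ'=0.2854 (R=-3.5000) → pose (-2.0105, -3.1165, 0.2854)
step 2: θ'=0.2854 (straight) → pose (-1.5307, -2.9757, 0.2854)
step 3: θ'=0.7854 (R=0.2500) → pose (-1.4243, -2.9126, 0.7854)
step 4: θ'=1.5354 (R=0.1667) → pose (-1.3756, -2.8006, 1.5354)

(-1.3756, -2.8006, 1.5354)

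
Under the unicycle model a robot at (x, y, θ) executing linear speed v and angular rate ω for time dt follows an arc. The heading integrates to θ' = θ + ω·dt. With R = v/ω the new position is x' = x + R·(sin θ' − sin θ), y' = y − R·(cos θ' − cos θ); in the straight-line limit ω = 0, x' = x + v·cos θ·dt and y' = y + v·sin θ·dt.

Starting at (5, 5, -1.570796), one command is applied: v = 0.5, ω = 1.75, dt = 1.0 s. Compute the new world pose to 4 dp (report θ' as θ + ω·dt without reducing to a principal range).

(5.3366, 4.7189, 0.1792)

θ' = -1.5708 + 1.75·1.0 = 0.1792
R = v/ω = 0.5/1.75 = 0.2857
x' = 5 + 0.2857·(sin 0.1792 − sin -1.5708) = 5.3366
y' = 5 − 0.2857·(cos 0.1792 − cos -1.5708) = 4.7189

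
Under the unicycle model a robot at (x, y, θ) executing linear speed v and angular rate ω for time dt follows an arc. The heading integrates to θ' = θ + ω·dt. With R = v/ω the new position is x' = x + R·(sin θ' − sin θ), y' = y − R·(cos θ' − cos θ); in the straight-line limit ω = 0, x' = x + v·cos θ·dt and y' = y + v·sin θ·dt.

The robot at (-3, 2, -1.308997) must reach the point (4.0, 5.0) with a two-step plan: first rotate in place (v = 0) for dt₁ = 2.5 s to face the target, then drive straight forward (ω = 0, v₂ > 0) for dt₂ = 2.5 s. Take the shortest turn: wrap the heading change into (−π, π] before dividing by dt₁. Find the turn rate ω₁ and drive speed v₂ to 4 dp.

heading to target = atan2(5−2, 4−-3) = 0.4049
Δθ = wrap(0.4049 − -1.3090) = 1.7139; ω₁ = Δθ/dt₁ = 0.6856
distance = √((4−-3)² + (5−2)²) = 7.6158; v₂ = distance/dt₂ = 3.0463

ω₁ = 0.6856, v₂ = 3.0463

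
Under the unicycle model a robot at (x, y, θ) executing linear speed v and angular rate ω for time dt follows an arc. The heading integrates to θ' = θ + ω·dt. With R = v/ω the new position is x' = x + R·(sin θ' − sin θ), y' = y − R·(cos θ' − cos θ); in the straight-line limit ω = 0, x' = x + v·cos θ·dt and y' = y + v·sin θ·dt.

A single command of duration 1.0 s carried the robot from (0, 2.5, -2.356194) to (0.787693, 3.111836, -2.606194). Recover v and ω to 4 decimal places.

Δθ = -2.606194 − -2.356194 = -0.250000
ω = Δθ/dt = -0.250000/1.0 = -0.2500
R = Δx/(sin θ' − sin θ) = 4.0000
v = R·ω = 4.0000·-0.2500 = -1.0000

v = -1.0000, ω = -0.2500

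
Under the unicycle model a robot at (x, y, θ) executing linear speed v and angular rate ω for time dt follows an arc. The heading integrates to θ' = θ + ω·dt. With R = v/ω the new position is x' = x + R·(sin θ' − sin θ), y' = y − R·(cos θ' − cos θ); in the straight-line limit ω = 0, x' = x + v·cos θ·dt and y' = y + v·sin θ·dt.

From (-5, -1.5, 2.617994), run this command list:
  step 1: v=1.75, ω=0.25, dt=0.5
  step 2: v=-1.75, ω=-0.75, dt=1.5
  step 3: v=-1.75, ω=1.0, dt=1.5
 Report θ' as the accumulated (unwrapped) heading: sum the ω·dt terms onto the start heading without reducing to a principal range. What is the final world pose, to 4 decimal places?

step 1: θ'=2.7430 (R=7.0000) → pose (-5.7831, -1.1109, 2.7430)
step 2: θ'=1.6180 (R=2.3333) → pose (-4.3580, -3.1513, 1.6180)
step 3: θ'=3.1180 (R=-1.7500) → pose (-2.6512, -4.8182, 3.1180)

(-2.6512, -4.8182, 3.1180)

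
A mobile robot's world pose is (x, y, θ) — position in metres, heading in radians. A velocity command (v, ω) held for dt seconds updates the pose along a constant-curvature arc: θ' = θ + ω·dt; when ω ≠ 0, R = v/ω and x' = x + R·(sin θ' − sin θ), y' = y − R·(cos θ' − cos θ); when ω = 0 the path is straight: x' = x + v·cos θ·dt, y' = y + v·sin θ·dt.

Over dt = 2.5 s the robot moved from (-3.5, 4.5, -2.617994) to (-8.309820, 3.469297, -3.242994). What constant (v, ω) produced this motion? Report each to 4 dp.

v = 2.0000, ω = -0.2500

Δθ = -3.242994 − -2.617994 = -0.625000
ω = Δθ/dt = -0.625000/2.5 = -0.2500
R = Δx/(sin θ' − sin θ) = -8.0000
v = R·ω = -8.0000·-0.2500 = 2.0000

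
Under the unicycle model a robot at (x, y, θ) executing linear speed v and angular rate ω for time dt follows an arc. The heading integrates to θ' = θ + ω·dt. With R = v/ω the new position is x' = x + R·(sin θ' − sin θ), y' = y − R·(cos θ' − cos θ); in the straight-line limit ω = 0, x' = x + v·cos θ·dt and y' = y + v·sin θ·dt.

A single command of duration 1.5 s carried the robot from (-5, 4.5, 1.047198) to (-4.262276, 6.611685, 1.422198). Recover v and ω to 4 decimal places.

v = 1.5000, ω = 0.2500

Δθ = 1.422198 − 1.047198 = 0.375000
ω = Δθ/dt = 0.375000/1.5 = 0.2500
R = −Δy/(cos θ' − cos θ) = 6.0000
v = R·ω = 6.0000·0.2500 = 1.5000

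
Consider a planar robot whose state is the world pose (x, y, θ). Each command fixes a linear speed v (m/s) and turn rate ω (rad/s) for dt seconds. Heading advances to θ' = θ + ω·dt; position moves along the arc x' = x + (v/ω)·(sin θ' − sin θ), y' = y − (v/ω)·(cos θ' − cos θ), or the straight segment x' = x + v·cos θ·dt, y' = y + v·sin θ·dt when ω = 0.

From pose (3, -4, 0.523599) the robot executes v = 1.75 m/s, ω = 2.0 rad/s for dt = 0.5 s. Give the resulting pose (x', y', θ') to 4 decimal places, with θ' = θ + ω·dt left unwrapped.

θ' = 0.5236 + 2.0·0.5 = 1.5236
R = v/ω = 1.75/2.0 = 0.8750
x' = 3 + 0.8750·(sin 1.5236 − sin 0.5236) = 3.4365
y' = -4 − 0.8750·(cos 1.5236 − cos 0.5236) = -3.2835

(3.4365, -3.2835, 1.5236)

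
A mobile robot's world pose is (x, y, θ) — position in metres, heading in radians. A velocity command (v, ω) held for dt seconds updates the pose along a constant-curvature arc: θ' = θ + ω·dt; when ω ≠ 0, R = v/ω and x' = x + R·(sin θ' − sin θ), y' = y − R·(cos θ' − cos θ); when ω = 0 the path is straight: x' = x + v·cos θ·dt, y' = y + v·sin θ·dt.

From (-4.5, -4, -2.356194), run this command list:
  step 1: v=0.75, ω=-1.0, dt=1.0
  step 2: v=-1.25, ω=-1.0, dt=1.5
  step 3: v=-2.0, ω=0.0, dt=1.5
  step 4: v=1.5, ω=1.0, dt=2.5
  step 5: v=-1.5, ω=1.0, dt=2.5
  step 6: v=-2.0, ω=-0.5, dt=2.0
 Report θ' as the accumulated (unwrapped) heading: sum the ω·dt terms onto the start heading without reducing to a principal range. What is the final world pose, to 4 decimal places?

(-12.0645, -3.4137, -0.8562)

step 1: θ'=-3.3562 (R=-0.7500) → pose (-5.1900, -4.2025, -3.3562)
step 2: θ'=-4.8562 (R=1.2500) → pose (-4.2191, -5.6029, -4.8562)
step 3: θ'=-4.8562 (straight) → pose (-4.6491, -8.5720, -4.8562)
step 4: θ'=-2.3562 (R=1.5000) → pose (-7.1943, -7.2963, -2.3562)
step 5: θ'=0.1438 (R=-1.5000) → pose (-8.4699, -4.7512, 0.1438)
step 6: θ'=-0.8562 (R=4.0000) → pose (-12.0645, -3.4137, -0.8562)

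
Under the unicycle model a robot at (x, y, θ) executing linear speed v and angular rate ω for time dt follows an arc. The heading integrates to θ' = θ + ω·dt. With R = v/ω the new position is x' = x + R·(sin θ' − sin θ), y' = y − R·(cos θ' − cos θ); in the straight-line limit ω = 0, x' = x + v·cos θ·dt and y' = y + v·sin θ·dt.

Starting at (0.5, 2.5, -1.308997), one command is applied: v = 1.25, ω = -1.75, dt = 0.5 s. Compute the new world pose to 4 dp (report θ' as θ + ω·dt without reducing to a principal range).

(0.3942, 1.9041, -2.1840)

θ' = -1.3090 + -1.75·0.5 = -2.1840
R = v/ω = 1.25/-1.75 = -0.7143
x' = 0.5 + -0.7143·(sin -2.1840 − sin -1.3090) = 0.3942
y' = 2.5 − -0.7143·(cos -2.1840 − cos -1.3090) = 1.9041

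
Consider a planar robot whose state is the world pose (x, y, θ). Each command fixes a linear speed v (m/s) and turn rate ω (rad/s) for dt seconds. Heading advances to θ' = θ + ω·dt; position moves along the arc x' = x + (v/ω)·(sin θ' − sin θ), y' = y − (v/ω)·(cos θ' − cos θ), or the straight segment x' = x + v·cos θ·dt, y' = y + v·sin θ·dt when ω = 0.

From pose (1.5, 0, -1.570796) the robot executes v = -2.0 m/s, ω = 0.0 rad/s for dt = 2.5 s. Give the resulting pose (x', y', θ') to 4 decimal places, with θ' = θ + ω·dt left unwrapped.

θ' = -1.5708 + 0.0·2.5 = -1.5708
ω = 0 → straight: x' = 1.5 + -2.0·cos(-1.5708)·2.5 = 1.5000
y' = 0 + -2.0·sin(-1.5708)·2.5 = 5.0000

(1.5000, 5.0000, -1.5708)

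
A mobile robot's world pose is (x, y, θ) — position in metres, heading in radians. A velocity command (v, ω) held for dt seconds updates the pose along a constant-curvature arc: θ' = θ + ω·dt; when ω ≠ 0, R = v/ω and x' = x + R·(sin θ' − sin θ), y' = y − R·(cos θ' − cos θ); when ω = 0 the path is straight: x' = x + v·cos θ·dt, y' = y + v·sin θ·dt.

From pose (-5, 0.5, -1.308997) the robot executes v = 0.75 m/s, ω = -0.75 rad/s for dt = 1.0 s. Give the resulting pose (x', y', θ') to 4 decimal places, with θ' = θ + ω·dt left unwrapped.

(-5.0827, -0.2279, -2.0590)

θ' = -1.3090 + -0.75·1.0 = -2.0590
R = v/ω = 0.75/-0.75 = -1.0000
x' = -5 + -1.0000·(sin -2.0590 − sin -1.3090) = -5.0827
y' = 0.5 − -1.0000·(cos -2.0590 − cos -1.3090) = -0.2279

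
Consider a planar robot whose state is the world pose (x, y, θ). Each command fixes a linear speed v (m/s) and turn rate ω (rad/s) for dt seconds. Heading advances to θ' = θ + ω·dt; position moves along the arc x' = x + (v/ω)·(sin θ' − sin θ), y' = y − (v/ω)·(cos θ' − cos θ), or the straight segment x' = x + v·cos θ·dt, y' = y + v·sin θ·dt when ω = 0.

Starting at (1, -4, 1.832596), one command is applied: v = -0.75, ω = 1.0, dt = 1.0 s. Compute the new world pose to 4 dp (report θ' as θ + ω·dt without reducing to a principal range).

θ' = 1.8326 + 1.0·1.0 = 2.8326
R = v/ω = -0.75/1.0 = -0.7500
x' = 1 + -0.7500·(sin 2.8326 − sin 1.8326) = 1.4964
y' = -4 − -0.7500·(cos 2.8326 − cos 1.8326) = -4.5204

(1.4964, -4.5204, 2.8326)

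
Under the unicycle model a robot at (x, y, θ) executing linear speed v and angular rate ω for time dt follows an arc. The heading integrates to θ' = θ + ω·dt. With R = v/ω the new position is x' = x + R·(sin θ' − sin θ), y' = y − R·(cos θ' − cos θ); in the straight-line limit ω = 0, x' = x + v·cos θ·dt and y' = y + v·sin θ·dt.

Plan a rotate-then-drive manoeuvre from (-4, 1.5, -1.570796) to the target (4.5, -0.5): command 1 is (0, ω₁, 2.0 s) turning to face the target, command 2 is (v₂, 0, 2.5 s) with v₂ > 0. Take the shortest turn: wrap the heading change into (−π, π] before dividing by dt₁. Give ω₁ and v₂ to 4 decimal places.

ω₁ = 0.6699, v₂ = 3.4928

heading to target = atan2(-0.5−1.5, 4.5−-4) = -0.2311
Δθ = wrap(-0.2311 − -1.5708) = 1.3397; ω₁ = Δθ/dt₁ = 0.6699
distance = √((4.5−-4)² + (-0.5−1.5)²) = 8.7321; v₂ = distance/dt₂ = 3.4928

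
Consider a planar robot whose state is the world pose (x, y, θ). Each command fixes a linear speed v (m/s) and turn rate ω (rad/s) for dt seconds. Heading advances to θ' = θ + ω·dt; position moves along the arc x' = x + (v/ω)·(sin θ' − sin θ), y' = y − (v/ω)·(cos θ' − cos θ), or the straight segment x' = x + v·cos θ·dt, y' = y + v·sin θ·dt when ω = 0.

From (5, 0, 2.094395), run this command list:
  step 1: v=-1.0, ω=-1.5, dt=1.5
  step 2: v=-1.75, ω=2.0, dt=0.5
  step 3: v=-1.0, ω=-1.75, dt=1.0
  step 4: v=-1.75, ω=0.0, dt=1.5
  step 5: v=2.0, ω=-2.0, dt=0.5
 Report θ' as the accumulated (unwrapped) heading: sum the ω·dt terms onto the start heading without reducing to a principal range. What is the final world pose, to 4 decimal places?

(1.1903, -0.1288, -1.9056)

step 1: θ'=-0.1556 (R=0.6667) → pose (4.3193, -0.9919, -0.1556)
step 2: θ'=0.8444 (R=-0.8750) → pose (3.5296, -1.2752, 0.8444)
step 3: θ'=-0.9056 (R=0.5714) → pose (2.6528, -1.2484, -0.9056)
step 4: θ'=-0.9056 (straight) → pose (1.0326, 0.8170, -0.9056)
step 5: θ'=-1.9056 (R=-1.0000) → pose (1.1903, -0.1288, -1.9056)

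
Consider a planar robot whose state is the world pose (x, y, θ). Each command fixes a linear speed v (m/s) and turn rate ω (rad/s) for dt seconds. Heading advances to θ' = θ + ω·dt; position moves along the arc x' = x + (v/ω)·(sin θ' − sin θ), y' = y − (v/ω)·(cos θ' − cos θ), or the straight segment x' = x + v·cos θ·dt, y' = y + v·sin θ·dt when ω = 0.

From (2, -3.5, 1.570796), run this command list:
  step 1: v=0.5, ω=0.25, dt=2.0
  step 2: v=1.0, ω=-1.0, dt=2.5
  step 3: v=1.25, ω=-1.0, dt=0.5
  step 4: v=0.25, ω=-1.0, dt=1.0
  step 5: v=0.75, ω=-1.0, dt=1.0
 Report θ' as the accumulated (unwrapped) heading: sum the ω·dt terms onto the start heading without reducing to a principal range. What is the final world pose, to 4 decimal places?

step 1: θ'=2.0708 (R=2.0000) → pose (1.7552, -2.5411, 2.0708)
step 2: θ'=-0.4292 (R=-1.0000) → pose (3.0489, -1.1524, -0.4292)
step 3: θ'=-0.9292 (R=-1.2500) → pose (3.5301, -1.5410, -0.9292)
step 4: θ'=-1.9292 (R=-0.2500) → pose (3.5640, -1.7783, -1.9292)
step 5: θ'=-2.9292 (R=-0.7500) → pose (3.0197, -2.2483, -2.9292)

(3.0197, -2.2483, -2.9292)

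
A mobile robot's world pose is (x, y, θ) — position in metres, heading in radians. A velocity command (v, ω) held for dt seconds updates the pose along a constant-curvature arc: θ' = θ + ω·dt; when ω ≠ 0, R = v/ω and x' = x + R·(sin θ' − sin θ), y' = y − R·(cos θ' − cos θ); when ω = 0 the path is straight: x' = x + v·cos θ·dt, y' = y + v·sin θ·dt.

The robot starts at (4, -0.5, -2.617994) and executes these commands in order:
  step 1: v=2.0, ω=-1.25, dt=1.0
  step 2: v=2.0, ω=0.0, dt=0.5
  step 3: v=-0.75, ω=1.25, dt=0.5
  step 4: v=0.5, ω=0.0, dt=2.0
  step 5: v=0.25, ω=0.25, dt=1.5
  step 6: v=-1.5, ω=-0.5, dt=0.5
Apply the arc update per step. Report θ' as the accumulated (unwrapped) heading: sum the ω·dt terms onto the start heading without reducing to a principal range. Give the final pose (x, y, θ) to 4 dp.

step 1: θ'=-3.8680 (R=-1.6000) → pose (2.1373, -0.3105, -3.8680)
step 2: θ'=-3.8680 (straight) → pose (1.3897, 0.3537, -3.8680)
step 3: θ'=-3.2430 (R=-0.6000) → pose (1.7275, 0.2053, -3.2430)
step 4: θ'=-3.2430 (straight) → pose (0.7326, 0.3066, -3.2430)
step 5: θ'=-2.8680 (R=1.0000) → pose (0.3612, 0.2745, -2.8680)
step 6: θ'=-3.1180 (R=3.0000) → pose (1.1010, 0.3853, -3.1180)

(1.1010, 0.3853, -3.1180)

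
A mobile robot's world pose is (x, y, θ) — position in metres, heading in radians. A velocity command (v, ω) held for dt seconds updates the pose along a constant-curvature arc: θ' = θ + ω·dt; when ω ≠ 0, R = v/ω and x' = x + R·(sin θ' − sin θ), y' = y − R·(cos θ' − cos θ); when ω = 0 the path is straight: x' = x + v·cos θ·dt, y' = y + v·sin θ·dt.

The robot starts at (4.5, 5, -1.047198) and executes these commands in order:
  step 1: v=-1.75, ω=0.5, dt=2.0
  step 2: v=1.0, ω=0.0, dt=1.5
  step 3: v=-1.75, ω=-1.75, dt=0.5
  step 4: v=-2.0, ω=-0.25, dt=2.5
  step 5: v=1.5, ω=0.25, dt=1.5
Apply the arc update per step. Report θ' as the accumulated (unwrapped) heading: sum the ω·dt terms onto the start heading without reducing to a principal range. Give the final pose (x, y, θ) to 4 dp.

step 1: θ'=-0.0472 (R=-3.5000) → pose (1.6340, 6.7461, -0.0472)
step 2: θ'=-0.0472 (straight) → pose (3.1324, 6.6753, -0.0472)
step 3: θ'=-0.9222 (R=1.0000) → pose (2.3826, 7.0701, -0.9222)
step 4: θ'=-1.5472 (R=8.0000) → pose (0.7603, 11.7139, -1.5472)
step 5: θ'=-1.1722 (R=6.0000) → pose (1.2290, 9.5268, -1.1722)

(1.2290, 9.5268, -1.1722)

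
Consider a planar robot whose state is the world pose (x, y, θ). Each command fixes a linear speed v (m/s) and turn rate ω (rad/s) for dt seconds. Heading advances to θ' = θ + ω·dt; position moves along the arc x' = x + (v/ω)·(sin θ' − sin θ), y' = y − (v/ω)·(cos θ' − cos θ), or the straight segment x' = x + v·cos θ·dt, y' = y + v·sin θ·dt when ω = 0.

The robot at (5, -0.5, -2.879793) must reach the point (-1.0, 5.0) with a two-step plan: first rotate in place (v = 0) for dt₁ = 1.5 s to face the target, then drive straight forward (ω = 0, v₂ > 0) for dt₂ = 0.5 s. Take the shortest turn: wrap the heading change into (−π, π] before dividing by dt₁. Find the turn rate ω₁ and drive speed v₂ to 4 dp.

heading to target = atan2(5−-0.5, -1−5) = 2.3996
Δθ = wrap(2.3996 − -2.8798) = -1.0037; ω₁ = Δθ/dt₁ = -0.6692
distance = √((-1−5)² + (5−-0.5)²) = 8.1394; v₂ = distance/dt₂ = 16.2788

ω₁ = -0.6692, v₂ = 16.2788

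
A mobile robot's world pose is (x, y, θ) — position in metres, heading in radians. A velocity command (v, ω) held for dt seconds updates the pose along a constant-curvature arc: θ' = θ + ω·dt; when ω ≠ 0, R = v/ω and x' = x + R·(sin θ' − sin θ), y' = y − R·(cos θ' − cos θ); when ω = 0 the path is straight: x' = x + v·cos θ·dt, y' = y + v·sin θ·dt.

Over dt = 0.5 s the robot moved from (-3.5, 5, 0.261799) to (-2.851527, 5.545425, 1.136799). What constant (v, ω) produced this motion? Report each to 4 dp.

Δθ = 1.136799 − 0.261799 = 0.875000
ω = Δθ/dt = 0.875000/0.5 = 1.7500
R = Δx/(sin θ' − sin θ) = 1.0000
v = R·ω = 1.0000·1.7500 = 1.7500

v = 1.7500, ω = 1.7500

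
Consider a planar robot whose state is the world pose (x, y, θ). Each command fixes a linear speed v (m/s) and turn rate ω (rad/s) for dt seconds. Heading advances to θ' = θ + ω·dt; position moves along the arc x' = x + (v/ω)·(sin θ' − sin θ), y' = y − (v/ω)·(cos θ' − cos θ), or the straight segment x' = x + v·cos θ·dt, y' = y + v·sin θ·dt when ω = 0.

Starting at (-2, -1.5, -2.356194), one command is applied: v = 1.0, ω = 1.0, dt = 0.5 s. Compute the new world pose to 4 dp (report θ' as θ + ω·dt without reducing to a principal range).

θ' = -2.3562 + 1.0·0.5 = -1.8562
R = v/ω = 1.0/1.0 = 1.0000
x' = -2 + 1.0000·(sin -1.8562 − sin -2.3562) = -2.2524
y' = -1.5 − 1.0000·(cos -1.8562 − cos -2.3562) = -1.9256

(-2.2524, -1.9256, -1.8562)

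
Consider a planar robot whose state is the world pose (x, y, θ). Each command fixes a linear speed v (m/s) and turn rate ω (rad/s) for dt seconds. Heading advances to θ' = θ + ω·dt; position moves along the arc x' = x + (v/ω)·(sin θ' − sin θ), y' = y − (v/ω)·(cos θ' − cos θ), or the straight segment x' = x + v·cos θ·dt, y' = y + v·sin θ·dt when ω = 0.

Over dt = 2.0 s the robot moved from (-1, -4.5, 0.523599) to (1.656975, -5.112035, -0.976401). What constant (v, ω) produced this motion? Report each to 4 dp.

v = 1.5000, ω = -0.7500

Δθ = -0.976401 − 0.523599 = -1.500000
ω = Δθ/dt = -1.500000/2.0 = -0.7500
R = Δx/(sin θ' − sin θ) = -2.0000
v = R·ω = -2.0000·-0.7500 = 1.5000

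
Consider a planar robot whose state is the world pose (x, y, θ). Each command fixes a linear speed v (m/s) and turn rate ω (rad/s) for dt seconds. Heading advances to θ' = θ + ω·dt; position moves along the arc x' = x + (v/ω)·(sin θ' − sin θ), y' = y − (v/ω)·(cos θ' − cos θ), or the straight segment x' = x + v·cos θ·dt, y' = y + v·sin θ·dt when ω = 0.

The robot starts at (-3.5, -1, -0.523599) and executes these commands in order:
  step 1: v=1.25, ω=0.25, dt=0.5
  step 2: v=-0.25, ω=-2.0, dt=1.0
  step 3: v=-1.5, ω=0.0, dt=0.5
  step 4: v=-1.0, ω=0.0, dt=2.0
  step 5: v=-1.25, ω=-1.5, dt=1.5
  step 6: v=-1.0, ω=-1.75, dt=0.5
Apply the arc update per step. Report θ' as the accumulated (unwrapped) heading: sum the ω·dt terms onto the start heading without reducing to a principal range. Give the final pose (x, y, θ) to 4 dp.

(0.2672, -0.2216, -5.5236)

step 1: θ'=-0.3986 (R=5.0000) → pose (-2.9406, -1.2779, -0.3986)
step 2: θ'=-2.3986 (R=0.1250) → pose (-2.9767, -1.0706, -2.3986)
step 3: θ'=-2.3986 (straight) → pose (-2.4243, -0.5633, -2.3986)
step 4: θ'=-2.3986 (straight) → pose (-0.9515, 0.7897, -2.3986)
step 5: θ'=-4.6486 (R=0.8333) → pose (0.4439, 0.2291, -4.6486)
step 6: θ'=-5.5236 (R=0.5714) → pose (0.2672, -0.2216, -5.5236)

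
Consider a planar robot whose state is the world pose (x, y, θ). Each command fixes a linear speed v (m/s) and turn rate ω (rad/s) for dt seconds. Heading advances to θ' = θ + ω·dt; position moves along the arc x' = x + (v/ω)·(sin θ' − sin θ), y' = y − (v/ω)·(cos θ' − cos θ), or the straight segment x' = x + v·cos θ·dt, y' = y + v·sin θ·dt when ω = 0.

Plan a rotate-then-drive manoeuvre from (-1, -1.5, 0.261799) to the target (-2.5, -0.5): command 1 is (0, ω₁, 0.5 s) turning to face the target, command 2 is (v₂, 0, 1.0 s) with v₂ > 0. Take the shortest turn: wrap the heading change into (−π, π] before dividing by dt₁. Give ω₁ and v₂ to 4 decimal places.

ω₁ = 4.5836, v₂ = 1.8028

heading to target = atan2(-0.5−-1.5, -2.5−-1) = 2.5536
Δθ = wrap(2.5536 − 0.2618) = 2.2918; ω₁ = Δθ/dt₁ = 4.5836
distance = √((-2.5−-1)² + (-0.5−-1.5)²) = 1.8028; v₂ = distance/dt₂ = 1.8028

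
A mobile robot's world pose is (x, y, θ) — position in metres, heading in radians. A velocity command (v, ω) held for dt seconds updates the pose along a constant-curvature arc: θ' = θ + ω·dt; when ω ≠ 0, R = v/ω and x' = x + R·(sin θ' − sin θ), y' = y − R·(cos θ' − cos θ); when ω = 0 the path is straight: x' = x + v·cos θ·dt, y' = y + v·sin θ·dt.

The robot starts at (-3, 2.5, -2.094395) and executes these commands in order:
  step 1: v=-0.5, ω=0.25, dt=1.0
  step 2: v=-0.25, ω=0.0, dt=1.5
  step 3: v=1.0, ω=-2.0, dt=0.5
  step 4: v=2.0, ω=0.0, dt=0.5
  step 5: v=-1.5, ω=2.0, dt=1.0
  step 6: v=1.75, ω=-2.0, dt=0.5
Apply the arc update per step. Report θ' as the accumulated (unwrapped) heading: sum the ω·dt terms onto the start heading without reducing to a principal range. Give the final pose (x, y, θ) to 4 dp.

(-3.4669, 3.0825, -1.8444)

step 1: θ'=-1.8444 (R=-2.0000) → pose (-2.8064, 2.9596, -1.8444)
step 2: θ'=-1.8444 (straight) → pose (-2.7051, 3.3207, -1.8444)
step 3: θ'=-2.8444 (R=-0.5000) → pose (-3.0401, 2.9777, -2.8444)
step 4: θ'=-2.8444 (straight) → pose (-3.9963, 2.6848, -2.8444)
step 5: θ'=-0.8444 (R=-0.7500) → pose (-3.6552, 3.9001, -0.8444)
step 6: θ'=-1.8444 (R=-0.8750) → pose (-3.4669, 3.0825, -1.8444)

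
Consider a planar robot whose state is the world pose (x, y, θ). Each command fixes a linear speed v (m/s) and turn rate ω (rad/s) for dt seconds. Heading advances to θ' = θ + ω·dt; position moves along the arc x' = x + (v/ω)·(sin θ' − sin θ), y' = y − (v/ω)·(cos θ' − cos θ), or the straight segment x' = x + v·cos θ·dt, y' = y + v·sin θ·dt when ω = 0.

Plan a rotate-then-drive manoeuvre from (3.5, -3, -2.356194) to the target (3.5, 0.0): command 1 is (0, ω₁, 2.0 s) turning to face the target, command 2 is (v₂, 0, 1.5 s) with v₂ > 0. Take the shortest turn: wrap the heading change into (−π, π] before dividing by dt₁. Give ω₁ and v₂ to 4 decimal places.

ω₁ = -1.1781, v₂ = 2.0000

heading to target = atan2(0−-3, 3.5−3.5) = 1.5708
Δθ = wrap(1.5708 − -2.3562) = -2.3562; ω₁ = Δθ/dt₁ = -1.1781
distance = √((3.5−3.5)² + (0−-3)²) = 3.0000; v₂ = distance/dt₂ = 2.0000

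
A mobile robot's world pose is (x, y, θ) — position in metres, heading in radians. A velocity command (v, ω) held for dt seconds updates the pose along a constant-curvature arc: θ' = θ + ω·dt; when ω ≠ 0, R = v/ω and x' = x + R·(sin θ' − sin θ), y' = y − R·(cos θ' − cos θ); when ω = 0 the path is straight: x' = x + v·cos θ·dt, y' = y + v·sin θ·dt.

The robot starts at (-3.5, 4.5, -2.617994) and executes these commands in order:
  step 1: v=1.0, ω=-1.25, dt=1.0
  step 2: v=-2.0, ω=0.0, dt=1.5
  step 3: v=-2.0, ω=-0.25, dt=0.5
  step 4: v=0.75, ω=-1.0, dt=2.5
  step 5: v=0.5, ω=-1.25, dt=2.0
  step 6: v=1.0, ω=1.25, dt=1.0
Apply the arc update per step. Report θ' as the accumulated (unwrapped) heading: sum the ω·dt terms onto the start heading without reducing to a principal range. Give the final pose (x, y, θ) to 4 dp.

step 1: θ'=-3.8680 (R=-0.8000) → pose (-4.4313, 4.5948, -3.8680)
step 2: θ'=-3.8680 (straight) → pose (-2.1886, 2.6022, -3.8680)
step 3: θ'=-3.9930 (R=8.0000) → pose (-1.4845, 1.8931, -3.9930)
step 4: θ'=-6.4930 (R=-0.7500) → pose (-0.7641, 3.1208, -6.4930)
step 5: θ'=-8.9930 (R=-0.4000) → pose (-0.6800, 2.3663, -8.9930)
step 6: θ'=-7.7430 (R=0.8000) → pose (-1.1403, 1.5511, -7.7430)

(-1.1403, 1.5511, -7.7430)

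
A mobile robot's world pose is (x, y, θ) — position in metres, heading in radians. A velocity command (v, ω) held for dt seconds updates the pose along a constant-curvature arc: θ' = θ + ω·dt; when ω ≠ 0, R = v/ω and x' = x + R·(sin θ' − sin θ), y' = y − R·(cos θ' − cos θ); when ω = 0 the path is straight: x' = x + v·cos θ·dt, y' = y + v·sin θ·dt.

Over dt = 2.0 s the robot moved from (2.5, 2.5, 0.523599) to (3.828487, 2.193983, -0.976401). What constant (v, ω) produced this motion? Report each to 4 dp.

Δθ = -0.976401 − 0.523599 = -1.500000
ω = Δθ/dt = -1.500000/2.0 = -0.7500
R = Δx/(sin θ' − sin θ) = -1.0000
v = R·ω = -1.0000·-0.7500 = 0.7500

v = 0.7500, ω = -0.7500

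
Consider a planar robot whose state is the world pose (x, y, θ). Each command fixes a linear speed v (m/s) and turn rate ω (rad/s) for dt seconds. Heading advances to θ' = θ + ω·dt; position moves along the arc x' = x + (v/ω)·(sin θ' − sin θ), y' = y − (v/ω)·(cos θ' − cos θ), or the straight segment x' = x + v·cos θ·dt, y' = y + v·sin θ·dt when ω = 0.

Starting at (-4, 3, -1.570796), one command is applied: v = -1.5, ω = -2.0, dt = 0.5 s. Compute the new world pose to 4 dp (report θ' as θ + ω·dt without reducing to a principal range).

θ' = -1.5708 + -2.0·0.5 = -2.5708
R = v/ω = -1.5/-2.0 = 0.7500
x' = -4 + 0.7500·(sin -2.5708 − sin -1.5708) = -3.6552
y' = 3 − 0.7500·(cos -2.5708 − cos -1.5708) = 3.6311

(-3.6552, 3.6311, -2.5708)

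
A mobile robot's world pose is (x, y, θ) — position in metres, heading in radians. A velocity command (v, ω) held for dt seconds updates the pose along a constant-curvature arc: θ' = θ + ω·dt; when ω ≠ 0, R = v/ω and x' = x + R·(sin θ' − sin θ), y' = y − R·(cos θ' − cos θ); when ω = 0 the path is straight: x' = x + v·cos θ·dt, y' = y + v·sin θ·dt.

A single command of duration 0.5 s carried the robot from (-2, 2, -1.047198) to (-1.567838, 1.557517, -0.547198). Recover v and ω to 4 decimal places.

Δθ = -0.547198 − -1.047198 = 0.500000
ω = Δθ/dt = 0.500000/0.5 = 1.0000
R = −Δy/(cos θ' − cos θ) = 1.2500
v = R·ω = 1.2500·1.0000 = 1.2500

v = 1.2500, ω = 1.0000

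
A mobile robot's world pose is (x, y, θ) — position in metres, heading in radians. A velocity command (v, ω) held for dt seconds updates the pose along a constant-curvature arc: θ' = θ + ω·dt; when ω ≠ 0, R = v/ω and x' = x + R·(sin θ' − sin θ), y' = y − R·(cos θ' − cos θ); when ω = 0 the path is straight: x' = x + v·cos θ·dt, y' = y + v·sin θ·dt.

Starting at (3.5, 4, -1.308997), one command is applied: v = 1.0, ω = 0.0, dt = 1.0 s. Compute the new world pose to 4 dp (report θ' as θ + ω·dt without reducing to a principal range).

θ' = -1.3090 + 0.0·1.0 = -1.3090
ω = 0 → straight: x' = 3.5 + 1.0·cos(-1.3090)·1.0 = 3.7588
y' = 4 + 1.0·sin(-1.3090)·1.0 = 3.0341

(3.7588, 3.0341, -1.3090)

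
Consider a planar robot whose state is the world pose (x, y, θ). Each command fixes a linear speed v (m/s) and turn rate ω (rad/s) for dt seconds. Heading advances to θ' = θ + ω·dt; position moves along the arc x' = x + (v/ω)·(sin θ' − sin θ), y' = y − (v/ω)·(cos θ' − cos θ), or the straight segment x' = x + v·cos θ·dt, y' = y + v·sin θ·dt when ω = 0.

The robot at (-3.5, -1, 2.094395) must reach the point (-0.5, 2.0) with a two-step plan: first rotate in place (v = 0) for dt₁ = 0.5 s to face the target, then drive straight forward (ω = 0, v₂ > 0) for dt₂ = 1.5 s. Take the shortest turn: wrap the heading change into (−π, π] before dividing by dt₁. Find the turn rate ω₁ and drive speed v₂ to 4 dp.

ω₁ = -2.6180, v₂ = 2.8284

heading to target = atan2(2−-1, -0.5−-3.5) = 0.7854
Δθ = wrap(0.7854 − 2.0944) = -1.3090; ω₁ = Δθ/dt₁ = -2.6180
distance = √((-0.5−-3.5)² + (2−-1)²) = 4.2426; v₂ = distance/dt₂ = 2.8284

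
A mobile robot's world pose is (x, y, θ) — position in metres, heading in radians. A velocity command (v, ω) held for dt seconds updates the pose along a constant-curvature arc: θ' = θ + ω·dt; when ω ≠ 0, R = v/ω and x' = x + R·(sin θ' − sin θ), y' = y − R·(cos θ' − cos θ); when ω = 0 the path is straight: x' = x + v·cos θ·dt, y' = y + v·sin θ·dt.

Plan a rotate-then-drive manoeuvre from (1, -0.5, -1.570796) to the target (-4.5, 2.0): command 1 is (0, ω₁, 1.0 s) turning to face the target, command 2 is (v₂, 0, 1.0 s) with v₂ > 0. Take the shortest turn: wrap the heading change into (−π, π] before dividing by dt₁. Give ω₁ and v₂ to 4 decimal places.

ω₁ = -1.9974, v₂ = 6.0415

heading to target = atan2(2−-0.5, -4.5−1) = 2.7150
Δθ = wrap(2.7150 − -1.5708) = -1.9974; ω₁ = Δθ/dt₁ = -1.9974
distance = √((-4.5−1)² + (2−-0.5)²) = 6.0415; v₂ = distance/dt₂ = 6.0415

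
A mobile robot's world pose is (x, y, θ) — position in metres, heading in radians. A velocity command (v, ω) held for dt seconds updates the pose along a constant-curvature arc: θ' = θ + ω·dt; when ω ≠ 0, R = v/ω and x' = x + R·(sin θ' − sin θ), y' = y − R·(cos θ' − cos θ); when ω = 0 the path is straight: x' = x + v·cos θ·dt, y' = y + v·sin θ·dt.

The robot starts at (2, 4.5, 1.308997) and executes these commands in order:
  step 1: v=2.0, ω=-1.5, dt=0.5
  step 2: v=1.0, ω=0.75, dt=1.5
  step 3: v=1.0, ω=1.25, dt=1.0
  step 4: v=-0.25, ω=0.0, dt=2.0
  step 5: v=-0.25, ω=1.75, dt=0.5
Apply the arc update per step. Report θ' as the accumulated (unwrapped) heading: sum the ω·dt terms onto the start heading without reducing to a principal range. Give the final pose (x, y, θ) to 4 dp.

step 1: θ'=0.5590 (R=-1.3333) → pose (2.5808, 5.2853, 0.5590)
step 2: θ'=1.6840 (R=1.3333) → pose (3.1985, 6.5663, 1.6840)
step 3: θ'=2.9340 (R=0.8000) → pose (2.5685, 7.2587, 2.9340)
step 4: θ'=2.9340 (straight) → pose (3.0577, 7.1557, 2.9340)
step 5: θ'=3.8090 (R=-0.1429) → pose (3.1756, 7.1833, 3.8090)

(3.1756, 7.1833, 3.8090)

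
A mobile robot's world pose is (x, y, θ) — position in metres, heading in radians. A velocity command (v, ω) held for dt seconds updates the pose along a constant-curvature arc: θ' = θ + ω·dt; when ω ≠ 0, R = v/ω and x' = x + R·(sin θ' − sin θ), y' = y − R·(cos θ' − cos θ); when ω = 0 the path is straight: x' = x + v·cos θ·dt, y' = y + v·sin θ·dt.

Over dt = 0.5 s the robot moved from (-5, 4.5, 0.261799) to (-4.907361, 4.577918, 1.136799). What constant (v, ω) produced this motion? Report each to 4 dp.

v = 0.2500, ω = 1.7500

Δθ = 1.136799 − 0.261799 = 0.875000
ω = Δθ/dt = 0.875000/0.5 = 1.7500
R = Δx/(sin θ' − sin θ) = 0.1429
v = R·ω = 0.1429·1.7500 = 0.2500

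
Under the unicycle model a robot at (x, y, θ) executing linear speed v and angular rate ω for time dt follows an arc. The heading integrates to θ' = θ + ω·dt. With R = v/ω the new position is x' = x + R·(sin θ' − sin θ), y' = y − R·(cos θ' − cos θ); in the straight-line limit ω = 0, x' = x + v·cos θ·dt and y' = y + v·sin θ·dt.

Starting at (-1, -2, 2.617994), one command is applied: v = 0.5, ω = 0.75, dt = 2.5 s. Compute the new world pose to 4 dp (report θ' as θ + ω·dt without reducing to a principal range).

θ' = 2.6180 + 0.75·2.5 = 4.4930
R = v/ω = 0.5/0.75 = 0.6667
x' = -1 + 0.6667·(sin 4.4930 − sin 2.6180) = -1.9840
y' = -2 − 0.6667·(cos 4.4930 − cos 2.6180) = -2.4323

(-1.9840, -2.4323, 4.4930)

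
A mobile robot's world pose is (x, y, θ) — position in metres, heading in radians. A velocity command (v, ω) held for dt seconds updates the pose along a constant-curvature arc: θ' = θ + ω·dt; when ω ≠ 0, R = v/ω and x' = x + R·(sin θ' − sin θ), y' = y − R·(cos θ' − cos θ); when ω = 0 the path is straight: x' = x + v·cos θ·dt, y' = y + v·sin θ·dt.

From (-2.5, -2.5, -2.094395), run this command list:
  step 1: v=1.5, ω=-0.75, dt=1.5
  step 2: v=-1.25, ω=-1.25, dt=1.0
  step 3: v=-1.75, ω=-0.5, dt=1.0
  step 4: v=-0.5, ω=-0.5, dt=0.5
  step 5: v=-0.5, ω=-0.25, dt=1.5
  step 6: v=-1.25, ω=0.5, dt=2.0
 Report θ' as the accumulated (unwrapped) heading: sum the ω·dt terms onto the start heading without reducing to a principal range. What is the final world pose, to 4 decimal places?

step 1: θ'=-3.2194 (R=-2.0000) → pose (-4.3875, -3.4940, -3.2194)
step 2: θ'=-4.4694 (R=1.0000) → pose (-3.4946, -4.2503, -4.4694)
step 3: θ'=-4.9694 (R=3.5000) → pose (-3.5067, -5.9821, -4.9694)
step 4: θ'=-5.2194 (R=1.0000) → pose (-3.5997, -6.2135, -5.2194)
step 5: θ'=-5.5944 (R=2.0000) → pose (-4.0769, -6.7864, -5.5944)
step 6: θ'=-4.5944 (R=-2.5000) → pose (-4.9705, -9.0107, -4.5944)

(-4.9705, -9.0107, -4.5944)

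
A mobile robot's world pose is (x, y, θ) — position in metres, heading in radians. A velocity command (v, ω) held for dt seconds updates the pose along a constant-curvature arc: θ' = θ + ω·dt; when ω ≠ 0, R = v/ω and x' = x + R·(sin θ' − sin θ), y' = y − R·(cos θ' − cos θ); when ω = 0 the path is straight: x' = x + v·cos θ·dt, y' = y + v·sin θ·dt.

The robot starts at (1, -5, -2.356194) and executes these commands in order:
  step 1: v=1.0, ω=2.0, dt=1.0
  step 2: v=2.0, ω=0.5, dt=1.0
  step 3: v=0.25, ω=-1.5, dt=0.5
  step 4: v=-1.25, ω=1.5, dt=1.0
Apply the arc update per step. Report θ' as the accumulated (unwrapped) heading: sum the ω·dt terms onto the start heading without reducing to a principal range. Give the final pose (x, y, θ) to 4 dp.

(2.1418, -6.2227, 0.8938)

step 1: θ'=-0.3562 (R=0.5000) → pose (1.1792, -5.8222, -0.3562)
step 2: θ'=0.1438 (R=4.0000) → pose (3.1473, -6.0320, 0.1438)
step 3: θ'=-0.6062 (R=-0.1667) → pose (3.2661, -6.0599, -0.6062)
step 4: θ'=0.8938 (R=-0.8333) → pose (2.1418, -6.2227, 0.8938)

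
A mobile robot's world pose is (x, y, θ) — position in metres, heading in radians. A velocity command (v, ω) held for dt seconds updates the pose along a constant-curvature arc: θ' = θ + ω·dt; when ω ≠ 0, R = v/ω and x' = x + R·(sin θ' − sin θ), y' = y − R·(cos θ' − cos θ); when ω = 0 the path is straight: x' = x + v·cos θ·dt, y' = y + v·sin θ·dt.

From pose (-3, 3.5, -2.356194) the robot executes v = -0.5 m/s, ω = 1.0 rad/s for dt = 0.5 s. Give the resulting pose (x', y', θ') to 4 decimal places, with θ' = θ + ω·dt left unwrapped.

θ' = -2.3562 + 1.0·0.5 = -1.8562
R = v/ω = -0.5/1.0 = -0.5000
x' = -3 + -0.5000·(sin -1.8562 − sin -2.3562) = -2.8738
y' = 3.5 − -0.5000·(cos -1.8562 − cos -2.3562) = 3.7128

(-2.8738, 3.7128, -1.8562)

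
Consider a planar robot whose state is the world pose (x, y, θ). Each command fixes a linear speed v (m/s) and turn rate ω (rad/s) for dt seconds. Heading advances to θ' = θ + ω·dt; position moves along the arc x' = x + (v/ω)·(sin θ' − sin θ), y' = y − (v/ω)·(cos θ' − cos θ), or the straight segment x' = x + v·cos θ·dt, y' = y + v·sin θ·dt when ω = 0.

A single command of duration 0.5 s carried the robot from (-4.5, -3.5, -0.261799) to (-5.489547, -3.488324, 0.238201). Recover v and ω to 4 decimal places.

v = -2.0000, ω = 1.0000

Δθ = 0.238201 − -0.261799 = 0.500000
ω = Δθ/dt = 0.500000/0.5 = 1.0000
R = Δx/(sin θ' − sin θ) = -2.0000
v = R·ω = -2.0000·1.0000 = -2.0000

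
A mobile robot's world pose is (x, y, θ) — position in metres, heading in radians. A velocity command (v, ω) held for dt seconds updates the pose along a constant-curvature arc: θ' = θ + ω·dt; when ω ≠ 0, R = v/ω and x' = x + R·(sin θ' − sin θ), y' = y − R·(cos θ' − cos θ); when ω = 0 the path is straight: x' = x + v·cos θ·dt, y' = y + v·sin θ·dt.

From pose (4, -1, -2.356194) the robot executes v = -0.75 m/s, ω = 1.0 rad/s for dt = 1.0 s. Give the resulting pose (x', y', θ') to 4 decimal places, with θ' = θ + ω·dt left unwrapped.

θ' = -2.3562 + 1.0·1.0 = -1.3562
R = v/ω = -0.75/1.0 = -0.7500
x' = 4 + -0.7500·(sin -1.3562 − sin -2.3562) = 4.2025
y' = -1 − -0.7500·(cos -1.3562 − cos -2.3562) = -0.3100

(4.2025, -0.3100, -1.3562)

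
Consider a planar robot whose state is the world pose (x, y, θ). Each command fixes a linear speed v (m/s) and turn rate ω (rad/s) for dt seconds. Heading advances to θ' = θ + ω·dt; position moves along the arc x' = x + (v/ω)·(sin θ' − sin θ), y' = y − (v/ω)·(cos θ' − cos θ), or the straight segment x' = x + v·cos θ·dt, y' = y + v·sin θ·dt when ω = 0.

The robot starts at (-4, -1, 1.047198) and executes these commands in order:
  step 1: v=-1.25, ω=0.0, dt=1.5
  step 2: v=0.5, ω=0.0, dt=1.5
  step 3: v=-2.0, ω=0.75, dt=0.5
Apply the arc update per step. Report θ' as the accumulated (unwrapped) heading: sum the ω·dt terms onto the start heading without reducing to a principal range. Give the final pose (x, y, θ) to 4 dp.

(-4.8904, -2.9128, 1.4222)

step 1: θ'=1.0472 (straight) → pose (-4.9375, -2.6238, 1.0472)
step 2: θ'=1.0472 (straight) → pose (-4.5625, -1.9743, 1.0472)
step 3: θ'=1.4222 (R=-2.6667) → pose (-4.8904, -2.9128, 1.4222)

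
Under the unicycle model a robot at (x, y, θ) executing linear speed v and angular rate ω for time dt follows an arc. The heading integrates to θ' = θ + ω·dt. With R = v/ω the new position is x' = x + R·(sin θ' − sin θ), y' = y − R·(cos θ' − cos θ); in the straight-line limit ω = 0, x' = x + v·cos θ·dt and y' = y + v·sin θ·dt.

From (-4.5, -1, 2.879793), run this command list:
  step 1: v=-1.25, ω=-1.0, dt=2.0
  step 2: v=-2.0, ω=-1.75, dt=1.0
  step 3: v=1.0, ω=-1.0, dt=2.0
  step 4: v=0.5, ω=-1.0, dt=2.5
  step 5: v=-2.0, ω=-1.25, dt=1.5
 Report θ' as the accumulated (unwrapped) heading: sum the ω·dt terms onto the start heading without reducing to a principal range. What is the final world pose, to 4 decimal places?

step 1: θ'=0.8798 (R=1.2500) → pose (-3.8603, -3.0040, 0.8798)
step 2: θ'=-0.8702 (R=1.1429) → pose (-5.6146, -3.0125, -0.8702)
step 3: θ'=-2.8702 (R=-1.0000) → pose (-6.1110, -4.6205, -2.8702)
step 4: θ'=-5.3702 (R=-0.5000) → pose (-6.6407, -3.8331, -5.3702)
step 5: θ'=-7.2452 (R=1.6000) → pose (-9.2194, -3.7699, -7.2452)

(-9.2194, -3.7699, -7.2452)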